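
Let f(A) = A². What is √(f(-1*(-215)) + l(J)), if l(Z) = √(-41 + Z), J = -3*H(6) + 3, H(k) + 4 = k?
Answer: √(46225 + 2*I*√11) ≈ 215.0 + 0.015*I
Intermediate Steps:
H(k) = -4 + k
J = -3 (J = -3*(-4 + 6) + 3 = -3*2 + 3 = -6 + 3 = -3)
√(f(-1*(-215)) + l(J)) = √((-1*(-215))² + √(-41 - 3)) = √(215² + √(-44)) = √(46225 + 2*I*√11)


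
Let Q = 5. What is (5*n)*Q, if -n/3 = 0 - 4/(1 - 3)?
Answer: -150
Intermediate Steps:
n = -6 (n = -3*(0 - 4/(1 - 3)) = -3*(0 - 4/(-2)) = -3*(0 - 4*(-½)) = -3*(0 + 2) = -3*2 = -6)
(5*n)*Q = (5*(-6))*5 = -30*5 = -150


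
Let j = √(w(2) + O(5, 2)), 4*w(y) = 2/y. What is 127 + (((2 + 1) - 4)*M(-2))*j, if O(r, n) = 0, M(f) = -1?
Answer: 255/2 ≈ 127.50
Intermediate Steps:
w(y) = 1/(2*y) (w(y) = (2/y)/4 = 1/(2*y))
j = ½ (j = √((½)/2 + 0) = √((½)*(½) + 0) = √(¼ + 0) = √(¼) = ½ ≈ 0.50000)
127 + (((2 + 1) - 4)*M(-2))*j = 127 + (((2 + 1) - 4)*(-1))*(½) = 127 + ((3 - 4)*(-1))*(½) = 127 - 1*(-1)*(½) = 127 + 1*(½) = 127 + ½ = 255/2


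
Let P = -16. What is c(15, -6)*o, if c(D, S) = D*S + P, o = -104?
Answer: 11024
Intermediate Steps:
c(D, S) = -16 + D*S (c(D, S) = D*S - 16 = -16 + D*S)
c(15, -6)*o = (-16 + 15*(-6))*(-104) = (-16 - 90)*(-104) = -106*(-104) = 11024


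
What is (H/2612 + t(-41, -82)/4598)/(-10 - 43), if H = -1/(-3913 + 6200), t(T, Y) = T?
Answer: 122462001/727870600468 ≈ 0.00016825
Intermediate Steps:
H = -1/2287 ≈ -0.00043725
(H/2612 + t(-41, -82)/4598)/(-10 - 43) = (-1/2287/2612 - 41/4598)/(-10 - 43) = (-1/2287*1/2612 - 41*1/4598)/(-53) = -(-1/5973644 - 41/4598)/53 = -1/53*(-122462001/13733407556) = 122462001/727870600468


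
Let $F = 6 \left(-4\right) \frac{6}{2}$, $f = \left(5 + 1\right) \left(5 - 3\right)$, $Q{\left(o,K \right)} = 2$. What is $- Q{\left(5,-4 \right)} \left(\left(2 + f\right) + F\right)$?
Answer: $116$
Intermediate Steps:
$f = 12$ ($f = 6 \cdot 2 = 12$)
$F = -72$ ($F = - 24 \cdot 6 \cdot \frac{1}{2} = \left(-24\right) 3 = -72$)
$- Q{\left(5,-4 \right)} \left(\left(2 + f\right) + F\right) = \left(-1\right) 2 \left(\left(2 + 12\right) - 72\right) = - 2 \left(14 - 72\right) = \left(-2\right) \left(-58\right) = 116$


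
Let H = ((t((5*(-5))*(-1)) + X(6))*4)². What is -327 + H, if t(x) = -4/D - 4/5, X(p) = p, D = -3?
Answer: 80089/225 ≈ 355.95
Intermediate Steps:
t(x) = 8/15 (t(x) = -4/(-3) - 4/5 = -4*(-⅓) - 4*⅕ = 4/3 - ⅘ = 8/15)
H = 153664/225 (H = ((8/15 + 6)*4)² = ((98/15)*4)² = (392/15)² = 153664/225 ≈ 682.95)
-327 + H = -327 + 153664/225 = 80089/225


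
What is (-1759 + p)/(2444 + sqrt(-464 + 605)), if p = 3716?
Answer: 101764/127085 - 1957*sqrt(141)/5972995 ≈ 0.79686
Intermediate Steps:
(-1759 + p)/(2444 + sqrt(-464 + 605)) = (-1759 + 3716)/(2444 + sqrt(-464 + 605)) = 1957/(2444 + sqrt(141))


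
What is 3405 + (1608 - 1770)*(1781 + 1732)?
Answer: -565701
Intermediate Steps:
3405 + (1608 - 1770)*(1781 + 1732) = 3405 - 162*3513 = 3405 - 569106 = -565701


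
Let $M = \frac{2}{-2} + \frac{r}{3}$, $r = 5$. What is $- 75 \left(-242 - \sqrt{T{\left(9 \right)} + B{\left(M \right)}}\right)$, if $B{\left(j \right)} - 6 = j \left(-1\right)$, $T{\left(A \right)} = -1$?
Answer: $18150 + 25 \sqrt{39} \approx 18306.0$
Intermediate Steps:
$M = \frac{2}{3}$ ($M = \frac{2}{-2} + \frac{5}{3} = 2 \left(- \frac{1}{2}\right) + 5 \cdot \frac{1}{3} = -1 + \frac{5}{3} = \frac{2}{3} \approx 0.66667$)
$B{\left(j \right)} = 6 - j$ ($B{\left(j \right)} = 6 + j \left(-1\right) = 6 - j$)
$- 75 \left(-242 - \sqrt{T{\left(9 \right)} + B{\left(M \right)}}\right) = - 75 \left(-242 - \sqrt{-1 + \left(6 - \frac{2}{3}\right)}\right) = - 75 \left(-242 - \sqrt{-1 + \frac{16}{3}}\right) = - 75 \left(-242 - \sqrt{\frac{13}{3}}\right) = - 75 \left(-242 - \frac{\sqrt{39}}{3}\right) = 18150 + 25 \sqrt{39}$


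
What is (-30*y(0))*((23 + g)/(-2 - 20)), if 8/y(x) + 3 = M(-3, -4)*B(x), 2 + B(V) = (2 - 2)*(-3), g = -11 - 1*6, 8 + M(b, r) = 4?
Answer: 144/11 ≈ 13.091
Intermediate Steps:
M(b, r) = -4 (M(b, r) = -8 + 4 = -4)
g = -17 (g = -11 - 6 = -17)
B(V) = -2 (B(V) = -2 + (2 - 2)*(-3) = -2 + 0*(-3) = -2 + 0 = -2)
y(x) = 8/5 (y(x) = 8/(-3 - 4*(-2)) = 8/(-3 + 8) = 8/5)
(-30*y(0))*((23 + g)/(-2 - 20)) = (-30*8/5)*((23 - 17)/(-2 - 20)) = -288/(-22) = -288*(-1)/22 = -48*(-3/11) = 144/11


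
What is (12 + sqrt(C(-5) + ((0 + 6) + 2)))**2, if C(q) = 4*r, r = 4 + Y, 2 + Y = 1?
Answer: 164 + 48*sqrt(5) ≈ 271.33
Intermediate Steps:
Y = -1 (Y = -2 + 1 = -1)
r = 3 (r = 4 - 1 = 3)
C(q) = 12 (C(q) = 4*3 = 12)
(12 + sqrt(C(-5) + ((0 + 6) + 2)))**2 = (12 + sqrt(12 + ((0 + 6) + 2)))**2 = (12 + sqrt(12 + (6 + 2)))**2 = (12 + sqrt(12 + 8))**2 = (12 + sqrt(20))**2 = (12 + 2*sqrt(5))**2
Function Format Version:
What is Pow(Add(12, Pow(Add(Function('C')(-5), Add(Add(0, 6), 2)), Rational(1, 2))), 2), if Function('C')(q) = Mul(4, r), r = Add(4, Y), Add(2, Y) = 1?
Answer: Add(164, Mul(48, Pow(5, Rational(1, 2)))) ≈ 271.33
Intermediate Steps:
Y = -1 (Y = Add(-2, 1) = -1)
r = 3 (r = Add(4, -1) = 3)
Function('C')(q) = 12 (Function('C')(q) = Mul(4, 3) = 12)
Pow(Add(12, Pow(Add(Function('C')(-5), Add(Add(0, 6), 2)), Rational(1, 2))), 2) = Pow(Add(12, Pow(Add(12, Add(Add(0, 6), 2)), Rational(1, 2))), 2) = Pow(Add(12, Pow(Add(12, Add(6, 2)), Rational(1, 2))), 2) = Pow(Add(12, Pow(Add(12, 8), Rational(1, 2))), 2) = Pow(Add(12, Pow(20, Rational(1, 2))), 2) = Pow(Add(12, Mul(2, Pow(5, Rational(1, 2)))), 2)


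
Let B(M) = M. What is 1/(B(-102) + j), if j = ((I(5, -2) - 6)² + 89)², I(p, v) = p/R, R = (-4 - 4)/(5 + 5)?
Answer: 256/14604513 ≈ 1.7529e-5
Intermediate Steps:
R = -⅘ (R = -8/10 = -8*⅒ = -⅘ ≈ -0.80000)
I(p, v) = -5*p/4 (I(p, v) = p/(-⅘) = p*(-5/4) = -5*p/4)
j = 14630625/256 (j = ((-5/4*5 - 6)² + 89)² = ((-25/4 - 6)² + 89)² = ((-49/4)² + 89)² = (2401/16 + 89)² = (3825/16)² = 14630625/256 ≈ 57151.)
1/(B(-102) + j) = 1/(-102 + 14630625/256) = 1/(14604513/256) = 256/14604513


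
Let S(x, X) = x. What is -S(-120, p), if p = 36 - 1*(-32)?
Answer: 120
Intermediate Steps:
p = 68 (p = 36 + 32 = 68)
-S(-120, p) = -1*(-120) = 120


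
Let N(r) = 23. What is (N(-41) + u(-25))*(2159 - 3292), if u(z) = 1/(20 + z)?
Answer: -129162/5 ≈ -25832.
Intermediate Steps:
(N(-41) + u(-25))*(2159 - 3292) = (23 + 1/(20 - 25))*(2159 - 3292) = (23 + 1/(-5))*(-1133) = (23 - ⅕)*(-1133) = (114/5)*(-1133) = -129162/5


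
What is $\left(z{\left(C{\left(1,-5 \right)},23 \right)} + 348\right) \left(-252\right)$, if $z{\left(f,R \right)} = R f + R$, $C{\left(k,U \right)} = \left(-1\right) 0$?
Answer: $-93492$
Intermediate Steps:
$C{\left(k,U \right)} = 0$
$z{\left(f,R \right)} = R + R f$
$\left(z{\left(C{\left(1,-5 \right)},23 \right)} + 348\right) \left(-252\right) = \left(23 \left(1 + 0\right) + 348\right) \left(-252\right) = \left(23 \cdot 1 + 348\right) \left(-252\right) = \left(23 + 348\right) \left(-252\right) = 371 \left(-252\right) = -93492$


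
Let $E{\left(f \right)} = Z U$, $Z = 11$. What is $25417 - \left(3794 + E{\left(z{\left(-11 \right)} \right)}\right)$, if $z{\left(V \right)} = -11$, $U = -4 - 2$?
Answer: $21689$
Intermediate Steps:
$U = -6$ ($U = -4 - 2 = -6$)
$E{\left(f \right)} = -66$ ($E{\left(f \right)} = 11 \left(-6\right) = -66$)
$25417 - \left(3794 + E{\left(z{\left(-11 \right)} \right)}\right) = 25417 - 3728 = 21689$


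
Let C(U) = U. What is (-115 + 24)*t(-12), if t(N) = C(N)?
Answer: 1092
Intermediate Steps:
t(N) = N
(-115 + 24)*t(-12) = (-115 + 24)*(-12) = -91*(-12) = 1092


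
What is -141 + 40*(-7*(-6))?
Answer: 1539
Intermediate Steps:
-141 + 40*(-7*(-6)) = -141 + 40*42 = -141 + 1680 = 1539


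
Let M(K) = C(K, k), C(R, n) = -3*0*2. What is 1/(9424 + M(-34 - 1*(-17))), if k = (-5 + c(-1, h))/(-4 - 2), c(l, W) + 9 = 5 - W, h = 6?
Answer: 1/9424 ≈ 0.00010611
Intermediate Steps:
c(l, W) = -4 - W (c(l, W) = -9 + (5 - W) = -4 - W)
k = 5/2 (k = (-5 + (-4 - 1*6))/(-4 - 2) = (-5 + (-4 - 6))/(-6) = (-5 - 10)*(-⅙) = -15*(-⅙) = 5/2 ≈ 2.5000)
C(R, n) = 0 (C(R, n) = 0*2 = 0)
M(K) = 0
1/(9424 + M(-34 - 1*(-17))) = 1/(9424 + 0) = 1/9424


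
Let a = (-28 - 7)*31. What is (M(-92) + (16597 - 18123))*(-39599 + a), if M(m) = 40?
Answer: 60456424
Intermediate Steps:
a = -1085 (a = -35*31 = -1085)
(M(-92) + (16597 - 18123))*(-39599 + a) = (40 + (16597 - 18123))*(-39599 - 1085) = (40 - 1526)*(-40684) = -1486*(-40684) = 60456424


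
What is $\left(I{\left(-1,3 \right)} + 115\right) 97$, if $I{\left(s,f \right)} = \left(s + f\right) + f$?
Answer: $11640$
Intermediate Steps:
$I{\left(s,f \right)} = s + 2 f$ ($I{\left(s,f \right)} = \left(f + s\right) + f = s + 2 f$)
$\left(I{\left(-1,3 \right)} + 115\right) 97 = \left(\left(-1 + 2 \cdot 3\right) + 115\right) 97 = \left(\left(-1 + 6\right) + 115\right) 97 = \left(5 + 115\right) 97 = 120 \cdot 97 = 11640$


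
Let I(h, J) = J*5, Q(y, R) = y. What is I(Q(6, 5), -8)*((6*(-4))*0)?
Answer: 0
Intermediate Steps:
I(h, J) = 5*J
I(Q(6, 5), -8)*((6*(-4))*0) = (5*(-8))*((6*(-4))*0) = -(-960)*0 = -40*0 = 0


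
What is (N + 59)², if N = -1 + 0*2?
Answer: 3364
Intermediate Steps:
N = -1 (N = -1 + 0 = -1)
(N + 59)² = (-1 + 59)² = 58² = 3364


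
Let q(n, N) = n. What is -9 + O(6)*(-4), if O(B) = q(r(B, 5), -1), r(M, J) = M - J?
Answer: -13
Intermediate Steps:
O(B) = -5 + B (O(B) = B - 1*5 = B - 5 = -5 + B)
-9 + O(6)*(-4) = -9 + (-5 + 6)*(-4) = -9 + 1*(-4) = -9 - 4 = -13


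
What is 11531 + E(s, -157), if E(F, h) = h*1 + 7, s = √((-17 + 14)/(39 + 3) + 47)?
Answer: 11381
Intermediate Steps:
s = 3*√1022/14 (s = √(-3/42 + 47) = √(-3*1/42 + 47) = √(-1/14 + 47) = √(657/14) = 3*√1022/14 ≈ 6.8504)
E(F, h) = 7 + h (E(F, h) = h + 7 = 7 + h)
11531 + E(s, -157) = 11531 + (7 - 157) = 11531 - 150 = 11381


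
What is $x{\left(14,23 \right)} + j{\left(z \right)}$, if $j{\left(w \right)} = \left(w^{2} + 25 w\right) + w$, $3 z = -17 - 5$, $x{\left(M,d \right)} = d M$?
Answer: $\frac{1666}{9} \approx 185.11$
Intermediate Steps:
$x{\left(M,d \right)} = M d$
$z = - \frac{22}{3}$ ($z = \frac{-17 - 5}{3} = \frac{1}{3} \left(-22\right) = - \frac{22}{3} \approx -7.3333$)
$j{\left(w \right)} = w^{2} + 26 w$
$x{\left(14,23 \right)} + j{\left(z \right)} = 14 \cdot 23 - \frac{22 \left(26 - \frac{22}{3}\right)}{3} = 322 - \frac{1232}{9} = \frac{1666}{9}$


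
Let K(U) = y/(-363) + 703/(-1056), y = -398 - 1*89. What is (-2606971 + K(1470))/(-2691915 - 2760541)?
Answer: 10094189095/21111909632 ≈ 0.47813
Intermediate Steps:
y = -487 (y = -398 - 89 = -487)
K(U) = 2617/3872 (K(U) = -487/(-363) + 703/(-1056) = -487*(-1/363) + 703*(-1/1056) = 487/363 - 703/1056 = 2617/3872)
(-2606971 + K(1470))/(-2691915 - 2760541) = (-2606971 + 2617/3872)/(-2691915 - 2760541) = -10094189095/3872/(-5452456) = -10094189095/3872*(-1/5452456) = 10094189095/21111909632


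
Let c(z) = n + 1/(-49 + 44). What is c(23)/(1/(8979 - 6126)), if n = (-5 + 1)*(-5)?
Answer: 282447/5 ≈ 56489.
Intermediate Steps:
n = 20 (n = -4*(-5) = 20)
c(z) = 99/5 (c(z) = 20 + 1/(-49 + 44) = 20 + 1/(-5) = 20 - 1/5 = 99/5)
c(23)/(1/(8979 - 6126)) = 99/(5*(1/(8979 - 6126))) = 99/(5*(1/2853)) = (99/5)*2853 = 282447/5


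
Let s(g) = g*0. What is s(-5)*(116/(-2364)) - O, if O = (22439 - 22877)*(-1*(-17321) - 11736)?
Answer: 2446230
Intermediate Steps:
s(g) = 0
O = -2446230 (O = -438*(17321 - 11736) = -438*5585 = -2446230)
s(-5)*(116/(-2364)) - O = 0*(116/(-2364)) - 1*(-2446230) = 0*(116*(-1/2364)) + 2446230 = 0*(-29/591) + 2446230 = 0 + 2446230 = 2446230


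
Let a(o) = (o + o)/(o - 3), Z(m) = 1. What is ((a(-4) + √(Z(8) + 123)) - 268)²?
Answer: 3495500/49 - 7472*√31/7 ≈ 65394.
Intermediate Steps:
a(o) = 2*o/(-3 + o) (a(o) = (2*o)/(-3 + o) = 2*o/(-3 + o))
((a(-4) + √(Z(8) + 123)) - 268)² = ((2*(-4)/(-3 - 4) + √(1 + 123)) - 268)² = ((2*(-4)/(-7) + √124) - 268)² = ((2*(-4)*(-⅐) + 2*√31) - 268)² = ((8/7 + 2*√31) - 268)² = (-1868/7 + 2*√31)²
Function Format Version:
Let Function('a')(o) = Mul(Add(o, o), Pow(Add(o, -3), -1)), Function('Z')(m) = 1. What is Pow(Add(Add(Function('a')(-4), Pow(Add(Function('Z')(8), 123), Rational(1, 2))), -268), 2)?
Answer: Add(Rational(3495500, 49), Mul(Rational(-7472, 7), Pow(31, Rational(1, 2)))) ≈ 65394.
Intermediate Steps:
Function('a')(o) = Mul(2, o, Pow(Add(-3, o), -1)) (Function('a')(o) = Mul(Mul(2, o), Pow(Add(-3, o), -1)) = Mul(2, o, Pow(Add(-3, o), -1)))
Pow(Add(Add(Function('a')(-4), Pow(Add(Function('Z')(8), 123), Rational(1, 2))), -268), 2) = Pow(Add(Add(Mul(2, -4, Pow(Add(-3, -4), -1)), Pow(Add(1, 123), Rational(1, 2))), -268), 2) = Pow(Add(Add(Mul(2, -4, Pow(-7, -1)), Pow(124, Rational(1, 2))), -268), 2) = Pow(Add(Add(Mul(2, -4, Rational(-1, 7)), Mul(2, Pow(31, Rational(1, 2)))), -268), 2) = Pow(Add(Add(Rational(8, 7), Mul(2, Pow(31, Rational(1, 2)))), -268), 2) = Pow(Add(Rational(-1868, 7), Mul(2, Pow(31, Rational(1, 2)))), 2)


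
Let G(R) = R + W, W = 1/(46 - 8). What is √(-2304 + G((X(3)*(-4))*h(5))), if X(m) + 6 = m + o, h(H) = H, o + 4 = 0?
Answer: I*√3124778/38 ≈ 46.519*I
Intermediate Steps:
o = -4 (o = -4 + 0 = -4)
X(m) = -10 + m (X(m) = -6 + (m - 4) = -6 + (-4 + m) = -10 + m)
W = 1/38 ≈ 0.026316
G(R) = 1/38 + R (G(R) = R + 1/38 = 1/38 + R)
√(-2304 + G((X(3)*(-4))*h(5))) = √(-2304 + (1/38 + ((-10 + 3)*(-4))*5)) = √(-2304 + (1/38 - 7*(-4)*5)) = √(-2304 + (1/38 + 28*5)) = √(-2304 + (1/38 + 140)) = √(-2304 + 5321/38) = √(-82231/38) = I*√3124778/38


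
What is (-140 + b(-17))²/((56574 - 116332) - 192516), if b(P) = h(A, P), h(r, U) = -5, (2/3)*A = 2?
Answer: -21025/252274 ≈ -0.083342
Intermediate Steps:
A = 3 (A = (3/2)*2 = 3)
b(P) = -5
(-140 + b(-17))²/((56574 - 116332) - 192516) = (-140 - 5)²/((56574 - 116332) - 192516) = (-145)²/(-59758 - 192516) = 21025/(-252274) = 21025*(-1/252274) = -21025/252274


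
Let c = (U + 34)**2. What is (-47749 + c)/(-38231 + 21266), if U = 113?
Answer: 5228/3393 ≈ 1.5408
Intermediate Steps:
c = 21609 (c = (113 + 34)**2 = 147**2 = 21609)
(-47749 + c)/(-38231 + 21266) = (-47749 + 21609)/(-38231 + 21266) = -26140/(-16965) = -26140*(-1/16965) = 5228/3393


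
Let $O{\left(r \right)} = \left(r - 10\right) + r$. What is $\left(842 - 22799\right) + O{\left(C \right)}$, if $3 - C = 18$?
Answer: $-21997$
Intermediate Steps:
$C = -15$ ($C = 3 - 18 = -15$)
$O{\left(r \right)} = -10 + 2 r$ ($O{\left(r \right)} = \left(-10 + r\right) + r = -10 + 2 r$)
$\left(842 - 22799\right) + O{\left(C \right)} = \left(842 - 22799\right) + \left(-10 + 2 \left(-15\right)\right) = -21957 - 40 = -21997$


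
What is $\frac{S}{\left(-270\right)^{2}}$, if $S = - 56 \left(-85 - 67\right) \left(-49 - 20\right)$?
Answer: $- \frac{48944}{6075} \approx -8.0566$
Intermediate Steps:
$S = -587328$ ($S = - 56 \left(\left(-152\right) \left(-69\right)\right) = \left(-56\right) 10488 = -587328$)
$\frac{S}{\left(-270\right)^{2}} = - \frac{587328}{\left(-270\right)^{2}} = - \frac{587328}{72900} = \left(-587328\right) \frac{1}{72900} = - \frac{48944}{6075}$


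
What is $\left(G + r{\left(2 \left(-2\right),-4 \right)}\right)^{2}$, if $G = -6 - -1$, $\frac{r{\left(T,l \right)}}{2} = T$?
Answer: $169$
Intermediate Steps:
$r{\left(T,l \right)} = 2 T$
$G = -5$ ($G = -6 + 1 = -5$)
$\left(G + r{\left(2 \left(-2\right),-4 \right)}\right)^{2} = \left(-5 + 2 \cdot 2 \left(-2\right)\right)^{2} = \left(-5 + 2 \left(-4\right)\right)^{2} = \left(-5 - 8\right)^{2} = \left(-13\right)^{2} = 169$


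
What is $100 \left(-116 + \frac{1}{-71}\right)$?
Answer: $- \frac{823700}{71} \approx -11601.0$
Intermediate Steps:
$100 \left(-116 + \frac{1}{-71}\right) = 100 \left(-116 - \frac{1}{71}\right) = 100 \left(- \frac{8237}{71}\right) = - \frac{823700}{71}$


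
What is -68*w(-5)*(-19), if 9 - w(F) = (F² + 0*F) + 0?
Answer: -20672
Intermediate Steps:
w(F) = 9 - F² (w(F) = 9 - ((F² + 0*F) + 0) = 9 - ((F² + 0) + 0) = 9 - (F² + 0) = 9 - F²)
-68*w(-5)*(-19) = -68*(9 - 1*(-5)²)*(-19) = -68*(9 - 1*25)*(-19) = -68*(9 - 25)*(-19) = -68*(-16)*(-19) = -17*(-64)*(-19) = 1088*(-19) = -20672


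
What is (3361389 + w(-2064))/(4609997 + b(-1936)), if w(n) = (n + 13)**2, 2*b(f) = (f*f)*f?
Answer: -7567990/3623546931 ≈ -0.0020886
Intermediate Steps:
b(f) = f**3/2 (b(f) = ((f*f)*f)/2 = (f**2*f)/2 = f**3/2)
w(n) = (13 + n)**2
(3361389 + w(-2064))/(4609997 + b(-1936)) = (3361389 + (13 - 2064)**2)/(4609997 + (1/2)*(-1936)**3) = (3361389 + (-2051)**2)/(4609997 + (1/2)*(-7256313856)) = (3361389 + 4206601)/(4609997 - 3628156928) = 7567990/(-3623546931) = 7567990*(-1/3623546931) = -7567990/3623546931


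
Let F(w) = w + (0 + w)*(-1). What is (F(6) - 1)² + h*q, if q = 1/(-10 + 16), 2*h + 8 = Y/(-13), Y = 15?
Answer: 37/156 ≈ 0.23718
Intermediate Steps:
h = -119/26 (h = -4 + (15/(-13))/2 = -4 + (15*(-1/13))/2 = -4 + (½)*(-15/13) = -4 - 15/26 = -119/26 ≈ -4.5769)
F(w) = 0 (F(w) = w + w*(-1) = w - w = 0)
q = ⅙ (q = 1/6 = ⅙ ≈ 0.16667)
(F(6) - 1)² + h*q = (0 - 1)² - 119/26*⅙ = (-1)² - 119/156 = 1 - 119/156 = 37/156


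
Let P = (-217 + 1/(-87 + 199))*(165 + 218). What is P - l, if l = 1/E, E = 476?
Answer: -158236837/1904 ≈ -83108.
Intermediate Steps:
l = 1/476 ≈ 0.0021008
P = -9308049/112 (P = (-217 + 1/112)*383 = -24303/112*383 = -9308049/112 ≈ -83108.)
P - l = -9308049/112 - 1*1/476 = -9308049/112 - 1/476 = -158236837/1904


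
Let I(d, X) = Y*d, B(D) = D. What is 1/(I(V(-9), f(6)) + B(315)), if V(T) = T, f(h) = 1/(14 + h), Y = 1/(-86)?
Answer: 86/27099 ≈ 0.0031735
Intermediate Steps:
Y = -1/86 ≈ -0.011628
I(d, X) = -d/86
1/(I(V(-9), f(6)) + B(315)) = 1/(-1/86*(-9) + 315) = 1/(9/86 + 315) = 1/(27099/86) = 86/27099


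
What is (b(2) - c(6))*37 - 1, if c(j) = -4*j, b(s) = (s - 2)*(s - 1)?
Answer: 887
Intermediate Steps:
b(s) = (-1 + s)*(-2 + s) (b(s) = (-2 + s)*(-1 + s) = (-1 + s)*(-2 + s))
(b(2) - c(6))*37 - 1 = ((2 + 2**2 - 3*2) - (-4)*6)*37 - 1 = ((2 + 4 - 6) - 1*(-24))*37 - 1 = (0 + 24)*37 - 1 = 24*37 - 1 = 888 - 1 = 887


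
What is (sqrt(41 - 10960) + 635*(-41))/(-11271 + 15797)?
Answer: -26035/4526 + I*sqrt(10919)/4526 ≈ -5.7523 + 0.023088*I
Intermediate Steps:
(sqrt(41 - 10960) + 635*(-41))/(-11271 + 15797) = (sqrt(-10919) - 26035)/4526 = (I*sqrt(10919) - 26035)*(1/4526) = (-26035 + I*sqrt(10919))*(1/4526) = -26035/4526 + I*sqrt(10919)/4526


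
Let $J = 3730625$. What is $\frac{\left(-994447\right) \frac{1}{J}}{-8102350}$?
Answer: $\frac{994447}{30226829468750} \approx 3.2899 \cdot 10^{-8}$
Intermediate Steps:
$\frac{\left(-994447\right) \frac{1}{J}}{-8102350} = \frac{\left(-994447\right) \frac{1}{3730625}}{-8102350} = \left(-994447\right) \frac{1}{3730625} \left(- \frac{1}{8102350}\right) = \left(- \frac{994447}{3730625}\right) \left(- \frac{1}{8102350}\right) = \frac{994447}{30226829468750}$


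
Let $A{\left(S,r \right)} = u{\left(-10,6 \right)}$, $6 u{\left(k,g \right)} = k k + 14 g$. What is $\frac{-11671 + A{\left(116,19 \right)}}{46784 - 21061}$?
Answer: $- \frac{34921}{77169} \approx -0.45253$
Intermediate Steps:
$u{\left(k,g \right)} = \frac{k^{2}}{6} + \frac{7 g}{3}$ ($u{\left(k,g \right)} = \frac{k k + 14 g}{6} = \frac{k^{2} + 14 g}{6} = \frac{k^{2}}{6} + \frac{7 g}{3}$)
$A{\left(S,r \right)} = \frac{92}{3}$ ($A{\left(S,r \right)} = \frac{\left(-10\right)^{2}}{6} + \frac{7}{3} \cdot 6 = \frac{1}{6} \cdot 100 + 14 = \frac{50}{3} + 14 = \frac{92}{3}$)
$\frac{-11671 + A{\left(116,19 \right)}}{46784 - 21061} = \frac{-11671 + \frac{92}{3}}{46784 - 21061} = - \frac{34921}{3 \cdot 25723} = \left(- \frac{34921}{3}\right) \frac{1}{25723} = - \frac{34921}{77169}$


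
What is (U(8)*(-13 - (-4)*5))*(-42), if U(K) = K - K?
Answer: 0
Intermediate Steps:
U(K) = 0
(U(8)*(-13 - (-4)*5))*(-42) = (0*(-13 - (-4)*5))*(-42) = (0*(-13 - 1*(-20)))*(-42) = (0*(-13 + 20))*(-42) = (0*7)*(-42) = 0*(-42) = 0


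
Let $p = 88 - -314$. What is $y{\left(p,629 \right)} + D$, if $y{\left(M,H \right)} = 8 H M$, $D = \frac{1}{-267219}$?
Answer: $\frac{540547695215}{267219} \approx 2.0229 \cdot 10^{6}$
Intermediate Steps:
$p = 402$ ($p = 88 + 314 = 402$)
$D = - \frac{1}{267219} \approx -3.7423 \cdot 10^{-6}$
$y{\left(M,H \right)} = 8 H M$
$y{\left(p,629 \right)} + D = 8 \cdot 629 \cdot 402 - \frac{1}{267219} = 2022864 - \frac{1}{267219} = \frac{540547695215}{267219}$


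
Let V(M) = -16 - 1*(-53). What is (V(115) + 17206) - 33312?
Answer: -16069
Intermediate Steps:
V(M) = 37 (V(M) = -16 + 53 = 37)
(V(115) + 17206) - 33312 = (37 + 17206) - 33312 = 17243 - 33312 = -16069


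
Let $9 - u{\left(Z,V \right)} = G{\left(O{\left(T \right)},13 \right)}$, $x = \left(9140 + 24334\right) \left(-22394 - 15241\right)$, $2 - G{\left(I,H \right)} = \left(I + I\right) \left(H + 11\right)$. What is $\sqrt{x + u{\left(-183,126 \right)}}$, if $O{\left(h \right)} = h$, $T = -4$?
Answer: $5 i \sqrt{50391767} \approx 35494.0 i$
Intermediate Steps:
$G{\left(I,H \right)} = 2 - 2 I \left(11 + H\right)$ ($G{\left(I,H \right)} = 2 - \left(I + I\right) \left(H + 11\right) = 2 - 2 I \left(11 + H\right)$)
$x = -1259793990$ ($x = 33474 \left(-37635\right) = -1259793990$)
$u{\left(Z,V \right)} = -185$ ($u{\left(Z,V \right)} = 9 - \left(2 - -88 - 26 \left(-4\right)\right) = 9 - \left(2 + 88 + 104\right) = 9 - 194 = -185$)
$\sqrt{x + u{\left(-183,126 \right)}} = \sqrt{-1259793990 - 185} = \sqrt{-1259794175} = 5 i \sqrt{50391767}$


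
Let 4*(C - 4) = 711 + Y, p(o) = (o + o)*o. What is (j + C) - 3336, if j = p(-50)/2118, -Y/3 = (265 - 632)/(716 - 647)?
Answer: -76673404/24357 ≈ -3147.9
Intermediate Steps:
Y = 367/23 (Y = -3*(265 - 632)/(716 - 647) = -(-1101)/69 = -3*(-367/69) = 367/23 ≈ 15.957)
p(o) = 2*o**2 (p(o) = (2*o)*o = 2*o**2)
C = 4272/23 (C = 4 + (711 + 367/23)/4 = 4 + (1/4)*(16720/23) = 4 + 4180/23 = 4272/23 ≈ 185.74)
j = 2500/1059 (j = (2*(-50)**2)/2118 = (2*2500)*(1/2118) = 5000*(1/2118) = 2500/1059 ≈ 2.3607)
(j + C) - 3336 = (2500/1059 + 4272/23) - 3336 = 4581548/24357 - 3336 = -76673404/24357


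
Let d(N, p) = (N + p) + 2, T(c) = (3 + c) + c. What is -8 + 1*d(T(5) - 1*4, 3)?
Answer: 6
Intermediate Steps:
T(c) = 3 + 2*c
d(N, p) = 2 + N + p
-8 + 1*d(T(5) - 1*4, 3) = -8 + 1*(2 + ((3 + 2*5) - 1*4) + 3) = -8 + 1*(2 + ((3 + 10) - 4) + 3) = -8 + 1*(2 + (13 - 4) + 3) = -8 + 1*(2 + 9 + 3) = -8 + 1*14 = -8 + 14 = 6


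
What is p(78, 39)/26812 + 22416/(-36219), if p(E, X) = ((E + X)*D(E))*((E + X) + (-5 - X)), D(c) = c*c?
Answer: 156788580037/80925319 ≈ 1937.4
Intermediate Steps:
D(c) = c²
p(E, X) = E²*(-5 + E)*(E + X) (p(E, X) = ((E + X)*E²)*((E + X) + (-5 - X)) = (E²*(E + X))*(-5 + E) = E²*(-5 + E)*(E + X))
p(78, 39)/26812 + 22416/(-36219) = (78²*(78² - 5*78 - 5*39 + 78*39))/26812 + 22416/(-36219) = (6084*(6084 - 390 - 195 + 3042))*(1/26812) + 22416*(-1/36219) = (6084*8541)*(1/26812) - 7472/12073 = 51963444*(1/26812) - 7472/12073 = 12990861/6703 - 7472/12073 = 156788580037/80925319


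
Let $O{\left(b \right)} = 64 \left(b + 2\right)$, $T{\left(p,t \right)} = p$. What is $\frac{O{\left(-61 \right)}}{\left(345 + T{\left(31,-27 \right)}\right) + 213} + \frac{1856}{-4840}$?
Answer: $- \frac{2421128}{356345} \approx -6.7943$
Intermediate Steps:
$O{\left(b \right)} = 128 + 64 b$ ($O{\left(b \right)} = 64 \left(2 + b\right) = 128 + 64 b$)
$\frac{O{\left(-61 \right)}}{\left(345 + T{\left(31,-27 \right)}\right) + 213} + \frac{1856}{-4840} = \frac{128 + 64 \left(-61\right)}{\left(345 + 31\right) + 213} + \frac{1856}{-4840} = \frac{128 - 3904}{376 + 213} + 1856 \left(- \frac{1}{4840}\right) = - \frac{3776}{589} - \frac{232}{605} = - \frac{2421128}{356345}$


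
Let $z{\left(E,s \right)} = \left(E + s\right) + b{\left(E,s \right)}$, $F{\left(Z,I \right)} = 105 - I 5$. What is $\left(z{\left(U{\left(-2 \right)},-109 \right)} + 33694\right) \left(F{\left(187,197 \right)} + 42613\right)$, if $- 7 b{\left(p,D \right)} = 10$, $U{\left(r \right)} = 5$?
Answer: $\frac{9812262960}{7} \approx 1.4018 \cdot 10^{9}$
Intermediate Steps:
$F{\left(Z,I \right)} = 105 - 5 I$
$b{\left(p,D \right)} = - \frac{10}{7}$ ($b{\left(p,D \right)} = \left(- \frac{1}{7}\right) 10 = - \frac{10}{7}$)
$z{\left(E,s \right)} = - \frac{10}{7} + E + s$ ($z{\left(E,s \right)} = \left(E + s\right) - \frac{10}{7} = - \frac{10}{7} + E + s$)
$\left(z{\left(U{\left(-2 \right)},-109 \right)} + 33694\right) \left(F{\left(187,197 \right)} + 42613\right) = \left(\left(- \frac{10}{7} + 5 - 109\right) + 33694\right) \left(\left(105 - 985\right) + 42613\right) = \left(- \frac{738}{7} + 33694\right) \left(\left(105 - 985\right) + 42613\right) = \frac{235120 \left(-880 + 42613\right)}{7} = \frac{235120}{7} \cdot 41733 = \frac{9812262960}{7}$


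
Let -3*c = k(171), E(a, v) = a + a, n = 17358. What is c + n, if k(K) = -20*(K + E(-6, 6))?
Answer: 18418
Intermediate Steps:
E(a, v) = 2*a
k(K) = 240 - 20*K (k(K) = -20*(K + 2*(-6)) = -20*(K - 12) = -20*(-12 + K) = 240 - 20*K)
c = 1060 (c = -(240 - 20*171)/3 = -(240 - 3420)/3 = -⅓*(-3180) = 1060)
c + n = 1060 + 17358 = 18418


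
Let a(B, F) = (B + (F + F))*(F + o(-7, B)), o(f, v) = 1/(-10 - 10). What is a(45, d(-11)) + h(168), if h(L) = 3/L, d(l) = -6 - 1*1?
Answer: -61189/280 ≈ -218.53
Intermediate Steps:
o(f, v) = -1/20 (o(f, v) = 1/(-20) = -1/20)
d(l) = -7 (d(l) = -6 - 1 = -7)
a(B, F) = (-1/20 + F)*(B + 2*F) (a(B, F) = (B + (F + F))*(F - 1/20) = (B + 2*F)*(-1/20 + F) = (-1/20 + F)*(B + 2*F))
a(45, d(-11)) + h(168) = (2*(-7)² - ⅒*(-7) - 1/20*45 + 45*(-7)) + 3/168 = (2*49 + 7/10 - 9/4 - 315) + 3*(1/168) = (98 + 7/10 - 9/4 - 315) + 1/56 = -4371/20 + 1/56 = -61189/280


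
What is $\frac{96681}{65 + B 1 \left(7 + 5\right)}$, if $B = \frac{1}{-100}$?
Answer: $\frac{2417025}{1622} \approx 1490.2$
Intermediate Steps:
$B = - \frac{1}{100} \approx -0.01$
$\frac{96681}{65 + B 1 \left(7 + 5\right)} = \frac{96681}{65 - \frac{1 \left(7 + 5\right)}{100}} = \frac{96681}{65 - \frac{1 \cdot 12}{100}} = \frac{96681}{65 - \frac{3}{25}} = \frac{96681}{\frac{1622}{25}} = 96681 \cdot \frac{25}{1622} = \frac{2417025}{1622}$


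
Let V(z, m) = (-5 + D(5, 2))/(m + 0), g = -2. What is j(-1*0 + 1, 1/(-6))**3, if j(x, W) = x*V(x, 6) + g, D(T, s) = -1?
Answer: -27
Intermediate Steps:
V(z, m) = -6/m (V(z, m) = (-5 - 1)/(m + 0) = -6/m)
j(x, W) = -2 - x (j(x, W) = x*(-6/6) - 2 = x*(-6*1/6) - 2 = x*(-1) - 2 = -x - 2 = -2 - x)
j(-1*0 + 1, 1/(-6))**3 = (-2 - (-1*0 + 1))**3 = (-2 - (0 + 1))**3 = (-2 - 1*1)**3 = (-2 - 1)**3 = (-3)**3 = -27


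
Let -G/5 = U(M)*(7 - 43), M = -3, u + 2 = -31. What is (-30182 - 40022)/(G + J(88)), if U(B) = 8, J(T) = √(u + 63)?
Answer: -3369792/69119 + 35102*√30/1036785 ≈ -48.568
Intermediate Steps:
u = -33 (u = -2 - 31 = -33)
J(T) = √30 (J(T) = √(-33 + 63) = √30)
G = 1440 (G = -40*(7 - 43) = -40*(-36) = -5*(-288) = 1440)
(-30182 - 40022)/(G + J(88)) = (-30182 - 40022)/(1440 + √30) = -70204/(1440 + √30)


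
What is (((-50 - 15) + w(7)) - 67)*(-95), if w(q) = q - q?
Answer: 12540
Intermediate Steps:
w(q) = 0
(((-50 - 15) + w(7)) - 67)*(-95) = (((-50 - 15) + 0) - 67)*(-95) = ((-65 + 0) - 67)*(-95) = (-65 - 67)*(-95) = -132*(-95) = 12540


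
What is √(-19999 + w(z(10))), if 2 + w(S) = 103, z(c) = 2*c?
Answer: I*√19898 ≈ 141.06*I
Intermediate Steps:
w(S) = 101 (w(S) = -2 + 103 = 101)
√(-19999 + w(z(10))) = √(-19999 + 101) = √(-19898) = I*√19898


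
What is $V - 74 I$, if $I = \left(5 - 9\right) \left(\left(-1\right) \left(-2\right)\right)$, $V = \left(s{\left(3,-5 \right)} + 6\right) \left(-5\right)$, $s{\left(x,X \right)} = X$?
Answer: $587$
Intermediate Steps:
$V = -5$ ($V = \left(-5 + 6\right) \left(-5\right) = 1 \left(-5\right) = -5$)
$I = -8$ ($I = \left(5 - 9\right) 2 = \left(-4\right) 2 = -8$)
$V - 74 I = -5 - -592 = -5 + 592 = 587$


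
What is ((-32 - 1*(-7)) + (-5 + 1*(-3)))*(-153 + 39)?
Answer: 3762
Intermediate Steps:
((-32 - 1*(-7)) + (-5 + 1*(-3)))*(-153 + 39) = ((-32 + 7) + (-5 - 3))*(-114) = (-25 - 8)*(-114) = -33*(-114) = 3762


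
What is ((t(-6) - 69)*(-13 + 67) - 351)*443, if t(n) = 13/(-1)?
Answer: -2117097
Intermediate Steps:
t(n) = -13 (t(n) = 13*(-1) = -13)
((t(-6) - 69)*(-13 + 67) - 351)*443 = ((-13 - 69)*(-13 + 67) - 351)*443 = (-82*54 - 351)*443 = (-4428 - 351)*443 = -4779*443 = -2117097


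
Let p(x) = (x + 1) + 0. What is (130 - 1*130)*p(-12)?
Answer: 0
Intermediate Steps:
p(x) = 1 + x (p(x) = (1 + x) + 0 = 1 + x)
(130 - 1*130)*p(-12) = (130 - 1*130)*(1 - 12) = (130 - 130)*(-11) = 0*(-11) = 0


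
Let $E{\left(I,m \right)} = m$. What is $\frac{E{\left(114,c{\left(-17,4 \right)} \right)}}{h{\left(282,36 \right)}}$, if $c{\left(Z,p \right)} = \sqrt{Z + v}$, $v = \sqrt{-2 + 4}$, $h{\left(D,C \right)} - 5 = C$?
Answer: $\frac{\sqrt{-17 + \sqrt{2}}}{41} \approx 0.09629 i$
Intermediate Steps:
$h{\left(D,C \right)} = 5 + C$
$v = \sqrt{2} \approx 1.4142$
$c{\left(Z,p \right)} = \sqrt{Z + \sqrt{2}}$
$\frac{E{\left(114,c{\left(-17,4 \right)} \right)}}{h{\left(282,36 \right)}} = \frac{\sqrt{-17 + \sqrt{2}}}{5 + 36} = \frac{\sqrt{-17 + \sqrt{2}}}{41}$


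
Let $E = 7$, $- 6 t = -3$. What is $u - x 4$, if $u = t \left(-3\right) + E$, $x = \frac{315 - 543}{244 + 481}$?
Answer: $\frac{9799}{1450} \approx 6.7579$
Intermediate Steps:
$t = \frac{1}{2}$ ($t = \left(- \frac{1}{6}\right) \left(-3\right) = \frac{1}{2} \approx 0.5$)
$x = - \frac{228}{725} \approx -0.31448$
$u = \frac{11}{2}$ ($u = \frac{1}{2} \left(-3\right) + 7 = - \frac{3}{2} + 7 = \frac{11}{2} \approx 5.5$)
$u - x 4 = \frac{11}{2} - \left(- \frac{228}{725}\right) 4 = \frac{11}{2} - - \frac{912}{725} = \frac{11}{2} + \frac{912}{725} = \frac{9799}{1450}$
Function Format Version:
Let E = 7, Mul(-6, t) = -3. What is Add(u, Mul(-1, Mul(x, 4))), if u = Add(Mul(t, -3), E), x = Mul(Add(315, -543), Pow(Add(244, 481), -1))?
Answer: Rational(9799, 1450) ≈ 6.7579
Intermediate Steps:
t = Rational(1, 2) (t = Mul(Rational(-1, 6), -3) = Rational(1, 2) ≈ 0.50000)
x = Rational(-228, 725) (x = Mul(-228, Pow(725, -1)) = Mul(-228, Rational(1, 725)) = Rational(-228, 725) ≈ -0.31448)
u = Rational(11, 2) (u = Add(Mul(Rational(1, 2), -3), 7) = Add(Rational(-3, 2), 7) = Rational(11, 2) ≈ 5.5000)
Add(u, Mul(-1, Mul(x, 4))) = Add(Rational(11, 2), Mul(-1, Mul(Rational(-228, 725), 4))) = Add(Rational(11, 2), Mul(-1, Rational(-912, 725))) = Add(Rational(11, 2), Rational(912, 725)) = Rational(9799, 1450)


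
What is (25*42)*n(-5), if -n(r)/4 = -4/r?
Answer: -3360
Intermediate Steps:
n(r) = 16/r (n(r) = -(-16)/r = 16/r)
(25*42)*n(-5) = (25*42)*(16/(-5)) = 1050*(16*(-⅕)) = 1050*(-16/5) = -3360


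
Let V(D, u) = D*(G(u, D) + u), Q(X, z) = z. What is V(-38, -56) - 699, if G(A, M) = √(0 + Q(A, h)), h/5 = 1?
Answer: 1429 - 38*√5 ≈ 1344.0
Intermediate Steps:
h = 5 (h = 5*1 = 5)
G(A, M) = √5 (G(A, M) = √(0 + 5) = √5)
V(D, u) = D*(u + √5) (V(D, u) = D*(√5 + u) = D*(u + √5))
V(-38, -56) - 699 = -38*(-56 + √5) - 699 = (2128 - 38*√5) - 699 = 1429 - 38*√5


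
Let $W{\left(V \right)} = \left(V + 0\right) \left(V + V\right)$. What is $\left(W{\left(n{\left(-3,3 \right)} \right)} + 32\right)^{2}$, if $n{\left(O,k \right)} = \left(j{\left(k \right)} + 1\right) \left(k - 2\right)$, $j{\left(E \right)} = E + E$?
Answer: $16900$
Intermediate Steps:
$j{\left(E \right)} = 2 E$
$n{\left(O,k \right)} = \left(1 + 2 k\right) \left(-2 + k\right)$ ($n{\left(O,k \right)} = \left(2 k + 1\right) \left(k - 2\right) = \left(1 + 2 k\right) \left(-2 + k\right)$)
$W{\left(V \right)} = 2 V^{2}$ ($W{\left(V \right)} = V 2 V = 2 V^{2}$)
$\left(W{\left(n{\left(-3,3 \right)} \right)} + 32\right)^{2} = \left(2 \left(-2 - 9 + 2 \cdot 3^{2}\right)^{2} + 32\right)^{2} = \left(2 \left(-2 - 9 + 2 \cdot 9\right)^{2} + 32\right)^{2} = \left(2 \left(-2 - 9 + 18\right)^{2} + 32\right)^{2} = \left(2 \cdot 7^{2} + 32\right)^{2} = \left(2 \cdot 49 + 32\right)^{2} = \left(98 + 32\right)^{2} = 130^{2} = 16900$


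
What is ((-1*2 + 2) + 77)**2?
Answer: 5929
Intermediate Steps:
((-1*2 + 2) + 77)**2 = ((-2 + 2) + 77)**2 = (0 + 77)**2 = 77**2 = 5929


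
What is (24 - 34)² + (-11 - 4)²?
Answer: 325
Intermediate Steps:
(24 - 34)² + (-11 - 4)² = (-10)² + (-15)² = 100 + 225 = 325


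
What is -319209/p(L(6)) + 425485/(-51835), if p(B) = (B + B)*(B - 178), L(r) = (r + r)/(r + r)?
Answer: 1093038455/1223306 ≈ 893.51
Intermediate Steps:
L(r) = 1 (L(r) = (2*r)/((2*r)) = (2*r)*(1/(2*r)) = 1)
p(B) = 2*B*(-178 + B) (p(B) = (2*B)*(-178 + B) = 2*B*(-178 + B))
-319209/p(L(6)) + 425485/(-51835) = -319209*1/(2*(-178 + 1)) + 425485/(-51835) = -319209/(2*1*(-177)) + 425485*(-1/51835) = -319209/(-354) - 85097/10367 = -319209*(-1/354) - 85097/10367 = 106403/118 - 85097/10367 = 1093038455/1223306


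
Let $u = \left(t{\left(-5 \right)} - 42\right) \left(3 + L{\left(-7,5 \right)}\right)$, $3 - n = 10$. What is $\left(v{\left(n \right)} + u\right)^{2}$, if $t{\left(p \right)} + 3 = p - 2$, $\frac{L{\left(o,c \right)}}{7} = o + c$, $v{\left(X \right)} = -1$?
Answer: $326041$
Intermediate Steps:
$n = -7$ ($n = 3 - 10 = -7$)
$L{\left(o,c \right)} = 7 c + 7 o$ ($L{\left(o,c \right)} = 7 \left(o + c\right) = 7 \left(c + o\right) = 7 c + 7 o$)
$t{\left(p \right)} = -5 + p$ ($t{\left(p \right)} = -3 + \left(p - 2\right) = -3 + \left(-2 + p\right) = -5 + p$)
$u = 572$ ($u = \left(\left(-5 - 5\right) - 42\right) \left(3 + \left(7 \cdot 5 + 7 \left(-7\right)\right)\right) = \left(-10 - 42\right) \left(3 + \left(35 - 49\right)\right) = - 52 \left(3 - 14\right) = \left(-52\right) \left(-11\right) = 572$)
$\left(v{\left(n \right)} + u\right)^{2} = \left(-1 + 572\right)^{2} = 571^{2} = 326041$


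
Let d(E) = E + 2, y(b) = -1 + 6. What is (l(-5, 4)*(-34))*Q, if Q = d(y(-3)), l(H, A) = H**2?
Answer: -5950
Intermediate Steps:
y(b) = 5
d(E) = 2 + E
Q = 7 (Q = 2 + 5 = 7)
(l(-5, 4)*(-34))*Q = ((-5)**2*(-34))*7 = (25*(-34))*7 = -850*7 = -5950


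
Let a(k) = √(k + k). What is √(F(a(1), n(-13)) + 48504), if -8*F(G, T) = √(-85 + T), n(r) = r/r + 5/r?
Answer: √(131154816 - 26*I*√14261)/52 ≈ 220.24 - 0.0026069*I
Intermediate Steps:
a(k) = √2*√k (a(k) = √(2*k) = √2*√k)
n(r) = 1 + 5/r
F(G, T) = -√(-85 + T)/8
√(F(a(1), n(-13)) + 48504) = √(-√(-85 + (5 - 13)/(-13))/8 + 48504) = √(-√(-85 - 1/13*(-8))/8 + 48504) = √(-√(-85 + 8/13)/8 + 48504) = √(-I*√14261/104 + 48504) = √(48504 - I*√14261/104)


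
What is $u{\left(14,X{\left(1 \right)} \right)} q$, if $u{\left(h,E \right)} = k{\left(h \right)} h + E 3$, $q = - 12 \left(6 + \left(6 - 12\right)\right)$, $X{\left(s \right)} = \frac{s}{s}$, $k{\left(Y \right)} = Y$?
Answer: $0$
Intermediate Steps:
$X{\left(s \right)} = 1$
$q = 0$ ($q = - 12 \left(6 + \left(6 - 12\right)\right) = - 12 \left(6 - 6\right) = \left(-12\right) 0 = 0$)
$u{\left(h,E \right)} = h^{2} + 3 E$ ($u{\left(h,E \right)} = h h + E 3 = h^{2} + 3 E$)
$u{\left(14,X{\left(1 \right)} \right)} q = \left(14^{2} + 3 \cdot 1\right) 0 = \left(196 + 3\right) 0 = 199 \cdot 0 = 0$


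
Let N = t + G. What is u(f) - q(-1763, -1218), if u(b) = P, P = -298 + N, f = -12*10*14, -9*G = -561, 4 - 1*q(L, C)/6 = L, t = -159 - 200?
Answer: -33590/3 ≈ -11197.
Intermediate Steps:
t = -359
q(L, C) = 24 - 6*L
G = 187/3 (G = -⅑*(-561) = 187/3 ≈ 62.333)
N = -890/3 (N = -359 + 187/3 = -890/3 ≈ -296.67)
f = -1680 (f = -120*14 = -1680)
P = -1784/3 (P = -298 - 890/3 = -1784/3 ≈ -594.67)
u(b) = -1784/3
u(f) - q(-1763, -1218) = -1784/3 - (24 - 6*(-1763)) = -1784/3 - (24 + 10578) = -1784/3 - 1*10602 = -1784/3 - 10602 = -33590/3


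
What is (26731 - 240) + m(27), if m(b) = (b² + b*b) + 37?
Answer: 27986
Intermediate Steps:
m(b) = 37 + 2*b² (m(b) = (b² + b²) + 37 = 2*b² + 37 = 37 + 2*b²)
(26731 - 240) + m(27) = (26731 - 240) + (37 + 2*27²) = 26491 + (37 + 2*729) = 26491 + (37 + 1458) = 26491 + 1495 = 27986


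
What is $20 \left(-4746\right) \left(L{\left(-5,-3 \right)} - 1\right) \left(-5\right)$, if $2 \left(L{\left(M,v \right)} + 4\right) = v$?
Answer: $-3084900$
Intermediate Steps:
$L{\left(M,v \right)} = -4 + \frac{v}{2}$
$20 \left(-4746\right) \left(L{\left(-5,-3 \right)} - 1\right) \left(-5\right) = 20 \left(-4746\right) \left(\left(-4 + \frac{1}{2} \left(-3\right)\right) - 1\right) \left(-5\right) = - 94920 \left(\left(-4 - \frac{3}{2}\right) - 1\right) \left(-5\right) = - 94920 \left(- \frac{11}{2} - 1\right) \left(-5\right) = - 94920 \left(\left(- \frac{13}{2}\right) \left(-5\right)\right) = \left(-94920\right) \frac{65}{2} = -3084900$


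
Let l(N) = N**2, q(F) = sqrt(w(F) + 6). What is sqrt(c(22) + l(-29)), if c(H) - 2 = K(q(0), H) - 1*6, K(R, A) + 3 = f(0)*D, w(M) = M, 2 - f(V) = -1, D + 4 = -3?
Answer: sqrt(813) ≈ 28.513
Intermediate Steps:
D = -7 (D = -4 - 3 = -7)
f(V) = 3 (f(V) = 2 - 1*(-1) = 2 + 1 = 3)
q(F) = sqrt(6 + F) (q(F) = sqrt(F + 6) = sqrt(6 + F))
K(R, A) = -24 (K(R, A) = -3 + 3*(-7) = -3 - 21 = -24)
c(H) = -28 (c(H) = 2 + (-24 - 1*6) = 2 + (-24 - 6) = 2 - 30 = -28)
sqrt(c(22) + l(-29)) = sqrt(-28 + (-29)**2) = sqrt(-28 + 841) = sqrt(813)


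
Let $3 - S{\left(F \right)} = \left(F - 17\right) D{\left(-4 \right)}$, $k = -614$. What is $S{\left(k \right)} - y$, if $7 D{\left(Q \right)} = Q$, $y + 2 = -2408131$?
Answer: $\frac{16854428}{7} \approx 2.4078 \cdot 10^{6}$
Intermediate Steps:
$y = -2408133$ ($y = -2 - 2408131 = -2408133$)
$D{\left(Q \right)} = \frac{Q}{7}$
$S{\left(F \right)} = - \frac{47}{7} + \frac{4 F}{7}$ ($S{\left(F \right)} = 3 - \left(F - 17\right) \frac{1}{7} \left(-4\right) = 3 - \left(-17 + F\right) \left(- \frac{4}{7}\right) = 3 - \left(\frac{68}{7} - \frac{4 F}{7}\right) = 3 + \left(- \frac{68}{7} + \frac{4 F}{7}\right) = - \frac{47}{7} + \frac{4 F}{7}$)
$S{\left(k \right)} - y = \left(- \frac{47}{7} + \frac{4}{7} \left(-614\right)\right) - -2408133 = \left(- \frac{47}{7} - \frac{2456}{7}\right) + 2408133 = - \frac{2503}{7} + 2408133 = \frac{16854428}{7}$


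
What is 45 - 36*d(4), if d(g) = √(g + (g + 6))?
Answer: 45 - 36*√14 ≈ -89.700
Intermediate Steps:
d(g) = √(6 + 2*g) (d(g) = √(g + (6 + g)) = √(6 + 2*g))
45 - 36*d(4) = 45 - 36*√(6 + 2*4) = 45 - 36*√(6 + 8) = 45 - 36*√14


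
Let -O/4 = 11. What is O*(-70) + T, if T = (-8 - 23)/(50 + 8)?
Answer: 178609/58 ≈ 3079.5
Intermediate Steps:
O = -44 (O = -4*11 = -44)
T = -31/58 ≈ -0.53448
O*(-70) + T = -44*(-70) - 31/58 = 3080 - 31/58 = 178609/58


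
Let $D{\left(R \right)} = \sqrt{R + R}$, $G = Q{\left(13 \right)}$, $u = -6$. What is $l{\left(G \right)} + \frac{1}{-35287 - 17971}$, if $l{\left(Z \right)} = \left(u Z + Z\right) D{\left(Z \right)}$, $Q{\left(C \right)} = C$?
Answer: $- \frac{1}{53258} - 65 \sqrt{26} \approx -331.44$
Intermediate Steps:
$G = 13$
$D{\left(R \right)} = \sqrt{2} \sqrt{R}$ ($D{\left(R \right)} = \sqrt{2 R} = \sqrt{2} \sqrt{R}$)
$l{\left(Z \right)} = - 5 \sqrt{2} Z^{\frac{3}{2}}$ ($l{\left(Z \right)} = \left(- 6 Z + Z\right) \sqrt{2} \sqrt{Z} = - 5 Z \sqrt{2} \sqrt{Z} = - 5 \sqrt{2} Z^{\frac{3}{2}}$)
$l{\left(G \right)} + \frac{1}{-35287 - 17971} = - 5 \sqrt{2} \cdot 13^{\frac{3}{2}} + \frac{1}{-35287 - 17971} = - 5 \sqrt{2} \cdot 13 \sqrt{13} + \frac{1}{-53258} = - 65 \sqrt{26} - \frac{1}{53258} = - \frac{1}{53258} - 65 \sqrt{26}$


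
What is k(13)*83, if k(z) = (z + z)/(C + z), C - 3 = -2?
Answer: 1079/7 ≈ 154.14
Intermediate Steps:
C = 1 (C = 3 - 2 = 1)
k(z) = 2*z/(1 + z) (k(z) = (z + z)/(1 + z) = (2*z)/(1 + z) = 2*z/(1 + z))
k(13)*83 = (2*13/(1 + 13))*83 = (2*13/14)*83 = (2*13*(1/14))*83 = (13/7)*83 = 1079/7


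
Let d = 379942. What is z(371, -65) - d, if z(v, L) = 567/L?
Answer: -24696797/65 ≈ -3.7995e+5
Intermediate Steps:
z(371, -65) - d = 567/(-65) - 1*379942 = 567*(-1/65) - 379942 = -567/65 - 379942 = -24696797/65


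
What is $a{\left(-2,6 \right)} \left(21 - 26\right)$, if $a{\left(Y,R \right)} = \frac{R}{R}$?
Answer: $-5$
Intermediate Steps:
$a{\left(Y,R \right)} = 1$
$a{\left(-2,6 \right)} \left(21 - 26\right) = 1 \left(21 - 26\right) = 1 \left(-5\right) = -5$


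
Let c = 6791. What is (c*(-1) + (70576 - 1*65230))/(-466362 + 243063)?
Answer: 1445/223299 ≈ 0.0064711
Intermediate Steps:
(c*(-1) + (70576 - 1*65230))/(-466362 + 243063) = (6791*(-1) + (70576 - 1*65230))/(-466362 + 243063) = (-6791 + (70576 - 65230))/(-223299) = (-6791 + 5346)*(-1/223299) = -1445*(-1/223299) = 1445/223299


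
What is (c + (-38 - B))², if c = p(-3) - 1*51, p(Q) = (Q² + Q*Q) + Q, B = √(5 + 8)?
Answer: (74 + √13)² ≈ 6022.6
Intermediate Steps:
B = √13 ≈ 3.6056
p(Q) = Q + 2*Q² (p(Q) = (Q² + Q²) + Q = 2*Q² + Q = Q + 2*Q²)
c = -36 (c = -3*(1 + 2*(-3)) - 1*51 = -3*(1 - 6) - 51 = -3*(-5) - 51 = 15 - 51 = -36)
(c + (-38 - B))² = (-36 + (-38 - √13))² = (-74 - √13)²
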